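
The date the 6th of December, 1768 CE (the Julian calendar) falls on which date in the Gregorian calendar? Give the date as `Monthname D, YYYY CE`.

December 17, 1768 CE

At this point the Julian calendar is 11 days behind the Gregorian.
6 December 1768 Julian + 11 days → 17 December 1768 Gregorian.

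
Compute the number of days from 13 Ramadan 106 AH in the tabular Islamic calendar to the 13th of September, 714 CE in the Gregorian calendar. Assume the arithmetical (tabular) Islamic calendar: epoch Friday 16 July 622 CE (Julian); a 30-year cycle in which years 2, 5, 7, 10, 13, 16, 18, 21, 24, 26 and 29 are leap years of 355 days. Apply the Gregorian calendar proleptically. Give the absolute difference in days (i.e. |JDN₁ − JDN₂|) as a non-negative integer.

JDN of the first date = 1985896.
JDN of the second date = 1982098.
|1982098 − 1985896| = 3798.

3798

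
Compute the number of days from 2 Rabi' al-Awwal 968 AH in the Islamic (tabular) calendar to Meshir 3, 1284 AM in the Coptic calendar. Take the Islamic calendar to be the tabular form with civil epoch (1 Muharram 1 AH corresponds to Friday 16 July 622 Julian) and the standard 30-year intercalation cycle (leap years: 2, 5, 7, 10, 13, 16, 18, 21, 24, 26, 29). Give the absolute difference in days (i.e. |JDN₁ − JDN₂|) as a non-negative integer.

First date → JDN 2291173; second date → JDN 2293798.
The interval is |2291173 − 2293798| = 2625 days.

2625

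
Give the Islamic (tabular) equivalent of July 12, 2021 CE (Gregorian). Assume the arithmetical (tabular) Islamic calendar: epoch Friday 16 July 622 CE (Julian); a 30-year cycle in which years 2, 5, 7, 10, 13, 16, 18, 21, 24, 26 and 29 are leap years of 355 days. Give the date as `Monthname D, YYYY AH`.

Julian Day Number of the source date = 2459408.
Converting JDN 2459408 to the tabular Islamic calendar gives 2 Dhu al-Hijjah 1442 AH.

Dhu al-Hijjah 2, 1442 AH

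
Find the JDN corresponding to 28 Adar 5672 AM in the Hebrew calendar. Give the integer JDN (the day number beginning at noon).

2419479

In the Gregorian calendar the same day is 17 March 1912.
JDN 2451545 is 1 January 2000 CE (Gregorian); the target day is −32066 days from there, so JDN = 2419479.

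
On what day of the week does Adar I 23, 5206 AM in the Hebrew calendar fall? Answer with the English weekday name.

Sunday

Equivalently 1 March 1446 Gregorian, JDN 2249260.
JDN 2249260 mod 7 = 6, and JDN 0 was a Monday, so this is a Sunday.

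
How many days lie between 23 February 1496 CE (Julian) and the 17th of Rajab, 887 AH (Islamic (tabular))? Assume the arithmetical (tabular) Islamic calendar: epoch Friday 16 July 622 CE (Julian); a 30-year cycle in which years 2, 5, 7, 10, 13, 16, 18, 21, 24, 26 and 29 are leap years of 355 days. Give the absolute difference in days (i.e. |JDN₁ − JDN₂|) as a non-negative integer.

4923

First date → JDN 2267525; second date → JDN 2262602.
The interval is |2267525 − 2262602| = 4923 days.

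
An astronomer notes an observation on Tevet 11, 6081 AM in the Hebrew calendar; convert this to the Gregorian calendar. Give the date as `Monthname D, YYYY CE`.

January 12, 2321 CE

Both dates share Julian Day Number 2568799; in the Gregorian calendar that is 12 January 2321 CE.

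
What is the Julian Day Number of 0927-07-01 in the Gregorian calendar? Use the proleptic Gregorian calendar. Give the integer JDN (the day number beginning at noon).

JDN 2451545 is 1 January 2000 CE (Gregorian); the target day is −391724 days from there, so JDN = 2059821.

2059821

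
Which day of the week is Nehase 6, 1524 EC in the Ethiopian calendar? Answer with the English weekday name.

Equivalently 9 August 1532 Gregorian, JDN 2280832.
Since JDN mod 7 = 1 (0 = Monday), the day is Tuesday.

Tuesday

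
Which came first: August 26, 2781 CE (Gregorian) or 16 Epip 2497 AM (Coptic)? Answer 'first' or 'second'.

Converting both to JDN: 2737037 vs 2737009; the smaller is the second.

second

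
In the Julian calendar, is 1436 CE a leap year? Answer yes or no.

1436 mod 4 = 0, so it is a leap year in the Julian calendar.

yes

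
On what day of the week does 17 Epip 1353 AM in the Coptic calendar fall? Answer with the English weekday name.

Equivalently 21 July 1637 Gregorian, JDN 2319164.
2319164 ≡ 1 (mod 7); counting from Monday = 0 gives Tuesday.

Tuesday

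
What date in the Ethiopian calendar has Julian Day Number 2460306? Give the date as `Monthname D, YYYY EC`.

The Gregorian equivalent of JDN 2460306 is 27 December 2023.
In the Ethiopian calendar that day is Tahsas 17, 2016 EC.

Tahsas 17, 2016 EC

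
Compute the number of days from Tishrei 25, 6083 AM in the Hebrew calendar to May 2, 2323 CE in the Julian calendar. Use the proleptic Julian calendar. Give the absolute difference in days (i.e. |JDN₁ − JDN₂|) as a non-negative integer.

224

JDN of the first date = 2569431.
JDN of the second date = 2569655.
|2569655 − 2569431| = 224.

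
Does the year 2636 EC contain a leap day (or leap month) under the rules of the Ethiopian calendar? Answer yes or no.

no

2636 mod 4 = 0; in the Ethiopian calendar a year is leap when year mod 4 = 3, so it is a common year.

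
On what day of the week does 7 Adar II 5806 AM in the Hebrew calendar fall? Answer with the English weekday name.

Thursday

This is JDN 2468420 (15 March 2046 Gregorian).
2468420 ≡ 3 (mod 7); counting from Monday = 0 gives Thursday.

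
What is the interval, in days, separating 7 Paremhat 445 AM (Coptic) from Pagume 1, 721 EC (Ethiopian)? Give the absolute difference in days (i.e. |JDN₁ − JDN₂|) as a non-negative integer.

174

JDN of the first date = 1987387.
JDN of the second date = 1987561.
|1987561 − 1987387| = 174.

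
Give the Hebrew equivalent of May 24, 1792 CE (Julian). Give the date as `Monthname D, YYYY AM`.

Sivan 14, 5552 AM

Julian Day Number of the source date = 2375730.
Converting JDN 2375730 to the Hebrew calendar gives 14 Sivan 5552 AM.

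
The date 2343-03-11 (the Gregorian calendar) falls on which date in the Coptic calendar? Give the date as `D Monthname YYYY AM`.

Both dates share Julian Day Number 2576892; in the Coptic calendar that is 29 Meshir 2059 AM.

29 Meshir 2059 AM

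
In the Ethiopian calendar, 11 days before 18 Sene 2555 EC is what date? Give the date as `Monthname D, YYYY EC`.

Sene 7, 2555 EC

The starting date is JDN 2657356; 2657356 − 11 = 2657345.
JDN 2657345 corresponds to Sene 7, 2555 EC.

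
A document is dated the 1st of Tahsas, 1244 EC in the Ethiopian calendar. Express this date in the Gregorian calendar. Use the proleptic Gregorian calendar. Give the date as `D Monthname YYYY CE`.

Julian Day Number of the source date = 2178317.
Converting JDN 2178317 to the Gregorian calendar gives 5 December 1251 CE.

5 December 1251 CE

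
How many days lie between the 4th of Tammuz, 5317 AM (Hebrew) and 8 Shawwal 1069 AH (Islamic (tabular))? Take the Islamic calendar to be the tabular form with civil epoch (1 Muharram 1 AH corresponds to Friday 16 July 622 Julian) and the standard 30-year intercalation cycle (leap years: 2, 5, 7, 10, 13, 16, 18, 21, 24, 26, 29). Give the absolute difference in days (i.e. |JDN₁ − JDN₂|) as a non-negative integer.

37272

First date → JDN 2289905; second date → JDN 2327177.
The interval is |2289905 − 2327177| = 37272 days.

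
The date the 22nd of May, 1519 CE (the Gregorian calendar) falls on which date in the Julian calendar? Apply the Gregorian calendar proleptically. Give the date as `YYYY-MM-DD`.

For dates in this range the Gregorian date is 10 days ahead of the Julian.
22 May 1519 Gregorian − 10 days → 12 May 1519 Julian.

1519-05-12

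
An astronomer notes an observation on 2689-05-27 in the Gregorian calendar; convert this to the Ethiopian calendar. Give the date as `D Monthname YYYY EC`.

Both dates share Julian Day Number 2703344; in the Ethiopian calendar that is 14 Ginbot 2681 EC.

14 Ginbot 2681 EC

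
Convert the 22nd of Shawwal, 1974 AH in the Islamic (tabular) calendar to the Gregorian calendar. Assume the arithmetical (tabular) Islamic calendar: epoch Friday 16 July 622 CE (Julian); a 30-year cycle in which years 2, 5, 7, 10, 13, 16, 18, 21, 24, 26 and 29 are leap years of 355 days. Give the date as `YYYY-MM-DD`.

Both dates share Julian Day Number 2647892; in the Gregorian calendar that is 31 July 2537 CE.

2537-07-31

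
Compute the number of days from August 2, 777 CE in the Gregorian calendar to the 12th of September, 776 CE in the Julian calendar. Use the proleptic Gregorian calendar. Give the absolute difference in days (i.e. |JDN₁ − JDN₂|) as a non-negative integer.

320

First date → JDN 2005067; second date → JDN 2004747.
The interval is |2005067 − 2004747| = 320 days.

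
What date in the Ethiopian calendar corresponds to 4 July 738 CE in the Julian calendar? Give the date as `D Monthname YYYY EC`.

10 Hamle 730 EC

Julian Day Number of the source date = 1990797.
Converting JDN 1990797 to the Ethiopian calendar gives 10 Hamle 730 EC.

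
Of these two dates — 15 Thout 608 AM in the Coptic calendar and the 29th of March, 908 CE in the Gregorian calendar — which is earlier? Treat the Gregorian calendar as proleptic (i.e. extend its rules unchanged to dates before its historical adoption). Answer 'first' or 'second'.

First date → JDN 2046751; second date → JDN 2052788.
JDN 2046751 < JDN 2052788, so the first date is earlier.

first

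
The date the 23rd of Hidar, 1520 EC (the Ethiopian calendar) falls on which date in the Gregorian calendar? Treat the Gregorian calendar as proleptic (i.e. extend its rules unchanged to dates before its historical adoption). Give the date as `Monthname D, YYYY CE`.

Julian Day Number of the source date = 2279118.
Converting JDN 2279118 to the Gregorian calendar gives 30 November 1527 CE.

November 30, 1527 CE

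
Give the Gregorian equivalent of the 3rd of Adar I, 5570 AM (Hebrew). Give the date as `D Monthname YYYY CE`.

7 February 1810 CE

Both dates share Julian Day Number 2382186; in the Gregorian calendar that is 7 February 1810 CE.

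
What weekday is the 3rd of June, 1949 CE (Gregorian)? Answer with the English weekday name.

Friday

2433071 ≡ 4 (mod 7); counting from Monday = 0 gives Friday.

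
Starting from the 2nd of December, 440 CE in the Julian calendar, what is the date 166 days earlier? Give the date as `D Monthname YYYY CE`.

19 June 440 CE

Counting 166 days back from JDN 1882104 reaches JDN 1881938, which is 19 June 440 CE.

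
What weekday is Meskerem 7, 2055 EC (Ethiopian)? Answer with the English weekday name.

This is JDN 2474450 (17 September 2062 Gregorian).
JDN 2474450 mod 7 = 6, and JDN 0 was a Monday, so this is a Sunday.

Sunday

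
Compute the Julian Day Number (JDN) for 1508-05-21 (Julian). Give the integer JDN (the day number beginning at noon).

2271996

Equivalently 31 May 1508 (proleptic Gregorian).
JDN 2299161 is 15 October 1582 CE (Gregorian); the target day is −27165 days from there, so JDN = 2271996.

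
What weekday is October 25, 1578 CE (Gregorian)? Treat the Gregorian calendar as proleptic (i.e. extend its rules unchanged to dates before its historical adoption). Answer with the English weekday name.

Wednesday

Since JDN mod 7 = 2 (0 = Monday), the day is Wednesday.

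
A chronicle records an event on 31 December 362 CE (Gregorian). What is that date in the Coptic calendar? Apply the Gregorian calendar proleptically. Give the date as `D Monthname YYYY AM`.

4 Tobi 79 AM

Both dates share Julian Day Number 1853642; in the Coptic calendar that is 4 Tobi 79 AM.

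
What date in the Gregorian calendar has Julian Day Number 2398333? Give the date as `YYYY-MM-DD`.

Counting from JDN 2299161 = 15 Oct 1582 gives an offset of 99172 days.

1854-04-24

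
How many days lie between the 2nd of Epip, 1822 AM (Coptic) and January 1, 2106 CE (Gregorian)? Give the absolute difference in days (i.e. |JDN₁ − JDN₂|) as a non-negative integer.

190

First date → JDN 2490451; second date → JDN 2490261.
The interval is |2490451 − 2490261| = 190 days.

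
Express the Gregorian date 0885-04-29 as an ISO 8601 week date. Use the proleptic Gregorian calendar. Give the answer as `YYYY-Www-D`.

The weekday is Sunday (ISO weekday 7).
That Sunday belongs to ISO week 17 of ISO year 885.

0885-W17-7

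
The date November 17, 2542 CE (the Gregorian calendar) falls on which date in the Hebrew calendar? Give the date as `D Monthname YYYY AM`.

9 Kislev 6303 AM

Julian Day Number of the source date = 2649827.
Converting JDN 2649827 to the Hebrew calendar gives 9 Kislev 6303 AM.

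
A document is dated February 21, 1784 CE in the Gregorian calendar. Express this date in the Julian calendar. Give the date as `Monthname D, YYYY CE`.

February 10, 1784 CE

For dates in this range the Gregorian date is 11 days ahead of the Julian.
21 February 1784 Gregorian − 11 days → 10 February 1784 Julian.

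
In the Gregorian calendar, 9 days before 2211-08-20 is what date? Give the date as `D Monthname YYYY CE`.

The starting date is JDN 2528842; 2528842 − 9 = 2528833.
JDN 2528833 corresponds to 11 August 2211 CE.

11 August 2211 CE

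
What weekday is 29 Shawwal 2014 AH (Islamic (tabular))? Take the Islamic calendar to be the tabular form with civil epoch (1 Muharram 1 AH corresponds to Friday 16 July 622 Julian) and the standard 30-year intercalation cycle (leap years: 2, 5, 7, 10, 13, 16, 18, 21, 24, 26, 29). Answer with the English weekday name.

Wednesday

Equivalently 29 May 2576 Gregorian, JDN 2662074.
Since JDN mod 7 = 2 (0 = Monday), the day is Wednesday.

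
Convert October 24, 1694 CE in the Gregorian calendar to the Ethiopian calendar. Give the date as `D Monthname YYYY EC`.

17 Tikimt 1687 EC

Both dates share Julian Day Number 2340078; in the Ethiopian calendar that is 17 Tikimt 1687 EC.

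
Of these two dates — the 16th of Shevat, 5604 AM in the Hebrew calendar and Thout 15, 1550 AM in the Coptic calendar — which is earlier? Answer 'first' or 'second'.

First date → JDN 2394603; second date → JDN 2390816.
JDN 2390816 < JDN 2394603, so the second date is earlier.

second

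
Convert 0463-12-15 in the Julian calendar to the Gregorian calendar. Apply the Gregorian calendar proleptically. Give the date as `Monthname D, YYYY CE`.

The Julian–Gregorian offset here is 1 day (Julian trailing).
15 December 463 Julian + 1 day → 16 December 463 Gregorian.

December 16, 463 CE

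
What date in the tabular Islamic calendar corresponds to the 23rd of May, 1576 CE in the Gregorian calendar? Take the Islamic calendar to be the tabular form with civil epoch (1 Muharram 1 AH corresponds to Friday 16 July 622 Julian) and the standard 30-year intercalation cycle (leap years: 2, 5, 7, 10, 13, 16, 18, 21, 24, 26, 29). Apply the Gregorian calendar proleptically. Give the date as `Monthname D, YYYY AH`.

Safar 14, 984 AH

Julian Day Number of the source date = 2296825.
Converting JDN 2296825 to the tabular Islamic calendar gives 14 Safar 984 AH.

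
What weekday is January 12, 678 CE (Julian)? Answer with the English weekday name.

Tuesday

Equivalently 15 January 678 Gregorian, JDN 1968709.
JDN 1968709 mod 7 = 1, and JDN 0 was a Monday, so this is a Tuesday.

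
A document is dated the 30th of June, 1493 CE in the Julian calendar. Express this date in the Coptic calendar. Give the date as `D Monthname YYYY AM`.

The source date corresponds to 9 July 1493 in the proleptic Gregorian calendar (JDN 2266557).
That day falls on 6 Epip 1209 AM in the Coptic calendar.

6 Epip 1209 AM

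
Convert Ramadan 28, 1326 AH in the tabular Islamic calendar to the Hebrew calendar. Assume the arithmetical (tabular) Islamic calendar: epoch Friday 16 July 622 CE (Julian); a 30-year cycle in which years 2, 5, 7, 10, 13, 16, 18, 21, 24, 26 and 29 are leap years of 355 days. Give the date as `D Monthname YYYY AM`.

29 Tishrei 5669 AM

The source date corresponds to 24 October 1908 in the Gregorian calendar (JDN 2418239).
That day falls on 29 Tishrei 5669 AM in the Hebrew calendar.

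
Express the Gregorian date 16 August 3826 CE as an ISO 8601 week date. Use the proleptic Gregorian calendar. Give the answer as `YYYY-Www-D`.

3826-W33-3

The weekday is Wednesday (ISO weekday 3).
That Wednesday belongs to ISO week 33 of ISO year 3826.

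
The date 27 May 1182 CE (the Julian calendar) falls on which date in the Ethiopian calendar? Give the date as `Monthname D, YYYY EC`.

Sene 2, 1174 EC

The source date corresponds to 3 June 1182 in the proleptic Gregorian calendar (JDN 2152930).
That day falls on 2 Sene 1174 EC in the Ethiopian calendar.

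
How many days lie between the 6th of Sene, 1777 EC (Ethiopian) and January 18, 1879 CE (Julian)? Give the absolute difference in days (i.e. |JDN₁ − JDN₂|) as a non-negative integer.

JDN of the first date = 2373180.
JDN of the second date = 2407380.
|2407380 − 2373180| = 34200.

34200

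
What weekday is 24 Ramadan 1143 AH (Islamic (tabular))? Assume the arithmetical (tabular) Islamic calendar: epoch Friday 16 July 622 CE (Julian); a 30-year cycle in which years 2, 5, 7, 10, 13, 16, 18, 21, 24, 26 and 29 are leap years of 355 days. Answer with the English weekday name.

Monday

In the Gregorian calendar this is 2 April 1731 (JDN 2353386).
JDN 2353386 mod 7 = 0, and JDN 0 was a Monday, so this is a Monday.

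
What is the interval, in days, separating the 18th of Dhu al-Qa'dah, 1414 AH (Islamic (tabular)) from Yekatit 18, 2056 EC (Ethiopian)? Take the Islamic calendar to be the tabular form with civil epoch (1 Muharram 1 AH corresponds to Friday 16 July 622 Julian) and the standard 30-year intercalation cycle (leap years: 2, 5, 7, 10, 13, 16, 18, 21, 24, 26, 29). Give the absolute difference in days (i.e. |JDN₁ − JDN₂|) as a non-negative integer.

25505

JDN of the first date = 2449472.
JDN of the second date = 2474977.
|2474977 − 2449472| = 25505.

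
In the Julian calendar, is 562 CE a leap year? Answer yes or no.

no

562 mod 4 = 2, so it is a common year in the Julian calendar.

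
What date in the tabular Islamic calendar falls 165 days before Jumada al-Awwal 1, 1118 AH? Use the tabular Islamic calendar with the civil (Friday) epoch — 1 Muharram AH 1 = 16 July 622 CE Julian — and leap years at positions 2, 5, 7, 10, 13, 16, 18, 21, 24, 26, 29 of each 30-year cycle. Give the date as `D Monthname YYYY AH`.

14 Dhu al-Qa'dah 1117 AH

JDN of Jumada al-Awwal 1, 1118 AH = 2344386.
2344386 − 165 = 2344221.
JDN 2344221 in the tabular Islamic calendar is 14 Dhu al-Qa'dah 1117 AH.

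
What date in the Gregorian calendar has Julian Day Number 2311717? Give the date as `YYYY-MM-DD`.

1617-03-01

Counting from JDN 2299161 = 15 Oct 1582 gives an offset of 12556 days.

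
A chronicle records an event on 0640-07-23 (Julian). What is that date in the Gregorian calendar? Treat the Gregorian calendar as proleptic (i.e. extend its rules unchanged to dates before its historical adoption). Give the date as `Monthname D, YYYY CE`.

July 26, 640 CE

For dates in this range the Gregorian date is 3 days ahead of the Julian.
23 July 640 Julian + 3 days → 26 July 640 Gregorian.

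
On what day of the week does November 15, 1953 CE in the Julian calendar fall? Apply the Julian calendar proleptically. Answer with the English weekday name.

Saturday

In the Gregorian calendar this is 28 November 1953 (JDN 2434710).
2434710 ≡ 5 (mod 7); counting from Monday = 0 gives Saturday.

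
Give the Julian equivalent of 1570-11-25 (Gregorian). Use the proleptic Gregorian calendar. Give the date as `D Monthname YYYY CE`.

At this point the Julian calendar is 10 days behind the Gregorian.
25 November 1570 Gregorian − 10 days → 15 November 1570 Julian.

15 November 1570 CE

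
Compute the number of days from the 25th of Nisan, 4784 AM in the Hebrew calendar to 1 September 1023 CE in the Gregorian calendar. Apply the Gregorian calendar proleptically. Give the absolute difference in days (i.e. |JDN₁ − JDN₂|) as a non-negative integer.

JDN of the first date = 2095171.
JDN of the second date = 2094946.
|2094946 − 2095171| = 225.

225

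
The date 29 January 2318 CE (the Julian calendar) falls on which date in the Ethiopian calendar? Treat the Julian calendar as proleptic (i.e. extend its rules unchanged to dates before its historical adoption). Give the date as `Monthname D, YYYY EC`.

Both dates share Julian Day Number 2567736; in the Ethiopian calendar that is 4 Yekatit 2310 EC.

Yekatit 4, 2310 EC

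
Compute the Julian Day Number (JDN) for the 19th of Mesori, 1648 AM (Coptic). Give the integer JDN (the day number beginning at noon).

Equivalently 25 August 1932 (Gregorian).
JDN 2400001 is 17 November 1858 CE (Gregorian), MJD 0; the target day is +26944 days from there, so JDN = 2426945.

2426945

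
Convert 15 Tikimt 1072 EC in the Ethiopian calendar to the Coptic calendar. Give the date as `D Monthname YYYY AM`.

15 Paopi 796 AM

The source date corresponds to 19 October 1079 in the proleptic Gregorian calendar (JDN 2115448).
That day falls on 15 Paopi 796 AM in the Coptic calendar.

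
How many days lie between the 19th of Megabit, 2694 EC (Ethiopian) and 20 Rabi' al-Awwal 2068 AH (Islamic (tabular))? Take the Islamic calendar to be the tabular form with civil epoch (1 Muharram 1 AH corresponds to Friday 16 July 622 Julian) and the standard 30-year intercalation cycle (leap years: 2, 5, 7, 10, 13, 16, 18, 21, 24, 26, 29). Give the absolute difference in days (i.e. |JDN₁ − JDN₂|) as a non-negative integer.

JDN of the first date = 2708037.
JDN of the second date = 2680994.
|2680994 − 2708037| = 27043.

27043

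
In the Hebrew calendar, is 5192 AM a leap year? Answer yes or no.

no

Hebrew year 5192 is year 5 of its 19-year Metonic cycle; leap years are at positions 3, 6, 8, 11, 14, 17, 19, so it is a common year (12 months).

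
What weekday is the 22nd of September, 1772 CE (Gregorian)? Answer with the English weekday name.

Tuesday

Since JDN mod 7 = 1 (0 = Monday), the day is Tuesday.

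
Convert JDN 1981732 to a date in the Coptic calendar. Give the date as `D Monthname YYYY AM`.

JDN 1981732 is 12 September 713 in the proleptic Gregorian calendar.
In the Coptic calendar that day is 11 Thout 430 AM.

11 Thout 430 AM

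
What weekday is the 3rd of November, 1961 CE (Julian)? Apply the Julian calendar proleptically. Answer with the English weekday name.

Equivalently 16 November 1961 Gregorian, JDN 2437620.
Since JDN mod 7 = 3 (0 = Monday), the day is Thursday.

Thursday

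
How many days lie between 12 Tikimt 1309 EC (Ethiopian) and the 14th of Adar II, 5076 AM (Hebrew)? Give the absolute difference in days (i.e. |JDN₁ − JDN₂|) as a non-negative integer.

JDN of the first date = 2202009.
JDN of the second date = 2201795.
|2201795 − 2202009| = 214.

214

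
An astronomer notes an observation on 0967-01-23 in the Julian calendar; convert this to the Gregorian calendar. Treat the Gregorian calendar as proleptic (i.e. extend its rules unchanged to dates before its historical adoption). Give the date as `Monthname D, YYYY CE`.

January 28, 967 CE

For dates in this range the Gregorian date is 5 days ahead of the Julian.
23 January 967 Julian + 5 days → 28 January 967 Gregorian.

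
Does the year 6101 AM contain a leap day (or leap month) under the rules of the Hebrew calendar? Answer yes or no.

no

Hebrew year 6101 is year 2 of its 19-year Metonic cycle; leap years are at positions 3, 6, 8, 11, 14, 17, 19, so it is a common year (12 months).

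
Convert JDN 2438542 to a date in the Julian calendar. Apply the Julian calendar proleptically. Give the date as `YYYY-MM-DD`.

1964-05-13

The Gregorian equivalent of JDN 2438542 is 26 May 1964.
In the Julian calendar that day is 1964-05-13.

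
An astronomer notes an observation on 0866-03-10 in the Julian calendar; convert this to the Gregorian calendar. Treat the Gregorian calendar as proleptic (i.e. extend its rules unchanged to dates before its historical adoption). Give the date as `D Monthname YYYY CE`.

The Julian–Gregorian offset here is 4 days (Julian trailing).
10 March 866 Julian + 4 days → 14 March 866 Gregorian.

14 March 866 CE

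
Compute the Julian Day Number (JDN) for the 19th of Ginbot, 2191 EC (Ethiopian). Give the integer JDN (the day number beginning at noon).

2524376

In the Gregorian calendar the same day is 28 May 2199.
JDN 2400001 is 17 November 1858 CE (Gregorian), MJD 0; the target day is +124375 days from there, so JDN = 2524376.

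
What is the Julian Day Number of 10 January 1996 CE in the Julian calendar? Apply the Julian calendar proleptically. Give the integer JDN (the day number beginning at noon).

2450106

Equivalently 23 January 1996 (Gregorian).
JDN 2451545 is 1 January 2000 CE (Gregorian); the target day is −1439 days from there, so JDN = 2450106.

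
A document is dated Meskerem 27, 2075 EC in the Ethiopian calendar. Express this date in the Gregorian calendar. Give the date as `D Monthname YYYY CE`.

7 October 2082 CE

Julian Day Number of the source date = 2481775.
Converting JDN 2481775 to the Gregorian calendar gives 7 October 2082 CE.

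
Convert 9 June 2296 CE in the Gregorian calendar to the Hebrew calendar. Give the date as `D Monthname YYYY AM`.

Both dates share Julian Day Number 2559817; in the Hebrew calendar that is 8 Sivan 6056 AM.

8 Sivan 6056 AM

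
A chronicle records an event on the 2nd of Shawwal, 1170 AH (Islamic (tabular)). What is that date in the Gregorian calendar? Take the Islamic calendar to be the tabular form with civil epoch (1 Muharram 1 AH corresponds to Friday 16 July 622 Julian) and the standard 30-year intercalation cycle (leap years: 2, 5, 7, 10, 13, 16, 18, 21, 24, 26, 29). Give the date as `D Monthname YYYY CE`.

20 June 1757 CE

Both dates share Julian Day Number 2362962; in the Gregorian calendar that is 20 June 1757 CE.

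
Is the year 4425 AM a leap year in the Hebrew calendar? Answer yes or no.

yes

Hebrew year 4425 is year 17 of its 19-year Metonic cycle; leap years are at positions 3, 6, 8, 11, 14, 17, 19, so it is a leap year (13 months).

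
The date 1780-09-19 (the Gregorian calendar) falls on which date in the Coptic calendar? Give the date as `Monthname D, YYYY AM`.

Julian Day Number of the source date = 2371454.
Converting JDN 2371454 to the Coptic calendar gives 11 Thout 1497 AM.

Thout 11, 1497 AM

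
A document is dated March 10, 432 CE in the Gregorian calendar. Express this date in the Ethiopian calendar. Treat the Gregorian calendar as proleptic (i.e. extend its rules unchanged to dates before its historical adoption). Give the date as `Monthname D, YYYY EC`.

Megabit 13, 424 EC

Julian Day Number of the source date = 1878914.
Converting JDN 1878914 to the Ethiopian calendar gives 13 Megabit 424 EC.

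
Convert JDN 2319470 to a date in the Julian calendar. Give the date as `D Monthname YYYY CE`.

The Gregorian equivalent of JDN 2319470 is 23 May 1638.
In the Julian calendar that day is 13 May 1638 CE.

13 May 1638 CE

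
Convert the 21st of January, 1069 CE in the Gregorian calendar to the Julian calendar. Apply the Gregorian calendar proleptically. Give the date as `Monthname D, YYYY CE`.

January 15, 1069 CE

The Julian–Gregorian offset here is 6 days (Julian trailing).
21 January 1069 Gregorian − 6 days → 15 January 1069 Julian.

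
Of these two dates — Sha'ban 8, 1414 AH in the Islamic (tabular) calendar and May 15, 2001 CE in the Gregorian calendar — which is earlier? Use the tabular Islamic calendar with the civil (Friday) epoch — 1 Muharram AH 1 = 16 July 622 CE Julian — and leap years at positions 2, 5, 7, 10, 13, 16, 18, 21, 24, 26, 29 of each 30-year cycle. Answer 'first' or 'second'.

The two dates have Julian Day Numbers 2449374 and 2452045 respectively.
Since 2449374 < 2452045, the first date comes first.

first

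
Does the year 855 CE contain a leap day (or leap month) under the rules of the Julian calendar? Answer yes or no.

no

855 mod 4 = 3, so it is a common year in the Julian calendar.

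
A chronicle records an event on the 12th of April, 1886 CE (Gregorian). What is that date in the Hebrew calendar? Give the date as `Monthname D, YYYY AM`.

Nisan 7, 5646 AM

Julian Day Number of the source date = 2410009.
Converting JDN 2410009 to the Hebrew calendar gives 7 Nisan 5646 AM.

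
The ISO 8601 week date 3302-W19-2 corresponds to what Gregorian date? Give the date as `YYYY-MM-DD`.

3302-05-09

ISO week 1 of 3302 is the week containing the first Thursday of 3302.
Week 19, day 2 (Tuesday) lands on 3302-05-09.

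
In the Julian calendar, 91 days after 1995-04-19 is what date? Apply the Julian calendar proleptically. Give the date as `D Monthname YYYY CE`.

19 July 1995 CE

JDN of 1995-04-19 = 2449840.
2449840 + 91 = 2449931.
JDN 2449931 in the Julian calendar is 19 July 1995 CE.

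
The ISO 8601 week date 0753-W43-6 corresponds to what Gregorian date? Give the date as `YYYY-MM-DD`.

ISO week 1 of 753 is the week containing the first Thursday of 753.
Week 43, day 6 (Saturday) lands on 0753-10-24.

0753-10-24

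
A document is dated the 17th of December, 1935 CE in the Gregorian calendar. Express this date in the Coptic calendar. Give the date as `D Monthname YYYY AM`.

7 Koiak 1652 AM

Julian Day Number of the source date = 2428154.
Converting JDN 2428154 to the Coptic calendar gives 7 Koiak 1652 AM.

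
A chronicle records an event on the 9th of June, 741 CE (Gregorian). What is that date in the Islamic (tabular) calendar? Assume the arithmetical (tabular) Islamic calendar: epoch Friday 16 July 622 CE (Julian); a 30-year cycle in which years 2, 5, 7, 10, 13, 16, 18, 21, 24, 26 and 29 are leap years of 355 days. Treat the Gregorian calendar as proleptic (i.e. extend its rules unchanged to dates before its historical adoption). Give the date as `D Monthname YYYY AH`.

15 Rajab 123 AH

Both dates share Julian Day Number 1991864; in the tabular Islamic calendar that is 15 Rajab 123 AH.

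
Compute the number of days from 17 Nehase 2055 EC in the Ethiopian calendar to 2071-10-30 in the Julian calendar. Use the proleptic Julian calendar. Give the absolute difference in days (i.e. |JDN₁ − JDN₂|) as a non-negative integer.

First date → JDN 2474790; second date → JDN 2477793.
The interval is |2474790 − 2477793| = 3003 days.

3003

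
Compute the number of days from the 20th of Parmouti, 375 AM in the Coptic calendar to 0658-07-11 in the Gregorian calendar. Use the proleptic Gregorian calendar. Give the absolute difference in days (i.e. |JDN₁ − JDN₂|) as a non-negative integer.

JDN of the first date = 1961862.
JDN of the second date = 1961581.
|1961581 − 1961862| = 281.

281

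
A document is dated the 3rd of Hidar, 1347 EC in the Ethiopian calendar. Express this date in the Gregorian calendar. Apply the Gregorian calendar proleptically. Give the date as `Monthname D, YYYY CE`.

Julian Day Number of the source date = 2215909.
Converting JDN 2215909 to the Gregorian calendar gives 7 November 1354 CE.

November 7, 1354 CE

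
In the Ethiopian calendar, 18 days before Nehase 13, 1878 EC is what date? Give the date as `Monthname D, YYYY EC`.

Hamle 25, 1878 EC

Counting 18 days back from JDN 2410137 reaches JDN 2410119, which is Hamle 25, 1878 EC.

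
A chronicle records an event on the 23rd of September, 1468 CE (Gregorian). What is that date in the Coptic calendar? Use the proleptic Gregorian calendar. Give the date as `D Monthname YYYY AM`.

Both dates share Julian Day Number 2257502; in the Coptic calendar that is 17 Thout 1185 AM.

17 Thout 1185 AM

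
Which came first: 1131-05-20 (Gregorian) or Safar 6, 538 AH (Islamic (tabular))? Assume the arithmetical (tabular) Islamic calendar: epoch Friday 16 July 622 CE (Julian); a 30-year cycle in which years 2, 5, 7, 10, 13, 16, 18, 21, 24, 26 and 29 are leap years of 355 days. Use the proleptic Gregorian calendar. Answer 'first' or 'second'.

First date → JDN 2134288; second date → JDN 2138770.
JDN 2134288 < JDN 2138770, so the first date is earlier.

first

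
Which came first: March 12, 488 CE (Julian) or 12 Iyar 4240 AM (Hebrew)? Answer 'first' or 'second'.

second

First date → JDN 1899371; second date → JDN 1896505.
JDN 1896505 < JDN 1899371, so the second date is earlier.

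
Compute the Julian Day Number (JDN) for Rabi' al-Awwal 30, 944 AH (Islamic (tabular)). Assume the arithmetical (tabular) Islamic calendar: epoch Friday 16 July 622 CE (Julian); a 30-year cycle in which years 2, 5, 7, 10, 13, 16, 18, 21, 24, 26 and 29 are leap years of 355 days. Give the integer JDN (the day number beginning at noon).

Equivalently 16 September 1537 (proleptic Gregorian).
JDN 2400001 is 17 November 1858 CE (Gregorian), MJD 0; the target day is −117305 days from there, so JDN = 2282696.

2282696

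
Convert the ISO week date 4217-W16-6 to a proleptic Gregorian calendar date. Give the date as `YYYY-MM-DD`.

ISO week 1 of 4217 is the week containing the first Thursday of 4217.
Week 16, day 6 (Saturday) lands on 4217-04-19.

4217-04-19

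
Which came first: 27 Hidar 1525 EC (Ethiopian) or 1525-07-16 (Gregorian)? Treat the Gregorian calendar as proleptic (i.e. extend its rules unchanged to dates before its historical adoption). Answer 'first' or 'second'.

second

The two dates have Julian Day Numbers 2280948 and 2278251 respectively.
Since 2278251 < 2280948, the second date comes first.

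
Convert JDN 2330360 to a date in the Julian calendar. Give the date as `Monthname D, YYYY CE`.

The Gregorian equivalent of JDN 2330360 is 16 March 1668.
In the Julian calendar that day is March 6, 1668 CE.

March 6, 1668 CE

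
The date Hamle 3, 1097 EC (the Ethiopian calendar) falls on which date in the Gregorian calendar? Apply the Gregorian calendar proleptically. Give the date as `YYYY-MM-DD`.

1105-07-04

Both dates share Julian Day Number 2124837; in the Gregorian calendar that is 4 July 1105 CE.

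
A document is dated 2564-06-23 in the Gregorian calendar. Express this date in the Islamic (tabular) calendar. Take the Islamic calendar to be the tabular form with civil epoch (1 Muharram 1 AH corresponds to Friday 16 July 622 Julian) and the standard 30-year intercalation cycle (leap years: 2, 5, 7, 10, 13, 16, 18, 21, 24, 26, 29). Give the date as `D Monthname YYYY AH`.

Julian Day Number of the source date = 2657716.
Converting JDN 2657716 to the tabular Islamic calendar gives 12 Rajab 2002 AH.

12 Rajab 2002 AH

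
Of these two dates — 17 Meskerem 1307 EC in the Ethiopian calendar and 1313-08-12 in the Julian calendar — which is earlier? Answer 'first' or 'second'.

second

The two dates have Julian Day Numbers 2201253 and 2200855 respectively.
Since 2200855 < 2201253, the second date comes first.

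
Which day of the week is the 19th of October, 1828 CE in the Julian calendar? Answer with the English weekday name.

Friday

This is JDN 2389027 (31 October 1828 Gregorian).
JDN 2389027 mod 7 = 4, and JDN 0 was a Monday, so this is a Friday.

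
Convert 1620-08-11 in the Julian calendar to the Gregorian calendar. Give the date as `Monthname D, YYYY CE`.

For dates in this range the Gregorian date is 10 days ahead of the Julian.
11 August 1620 Julian + 10 days → 21 August 1620 Gregorian.

August 21, 1620 CE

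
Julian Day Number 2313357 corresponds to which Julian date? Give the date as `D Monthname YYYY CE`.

17 August 1621 CE

JDN 2313357 is 27 August 1621 in the Gregorian calendar.
In the Julian calendar that day is 17 August 1621 CE.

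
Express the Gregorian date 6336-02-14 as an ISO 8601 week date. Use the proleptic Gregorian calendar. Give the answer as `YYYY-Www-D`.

The weekday is Friday (ISO weekday 5).
That Friday belongs to ISO week 7 of ISO year 6336.

6336-W07-5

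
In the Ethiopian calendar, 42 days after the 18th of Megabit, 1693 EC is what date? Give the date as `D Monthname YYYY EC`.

Counting 42 days forward from JDN 2342421 reaches JDN 2342463, which is 30 Miyazya 1693 EC.

30 Miyazya 1693 EC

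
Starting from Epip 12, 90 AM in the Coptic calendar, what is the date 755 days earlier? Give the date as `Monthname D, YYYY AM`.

Counting 755 days back from JDN 1857848 reaches JDN 1857093, which is Paoni 17, 88 AM.

Paoni 17, 88 AM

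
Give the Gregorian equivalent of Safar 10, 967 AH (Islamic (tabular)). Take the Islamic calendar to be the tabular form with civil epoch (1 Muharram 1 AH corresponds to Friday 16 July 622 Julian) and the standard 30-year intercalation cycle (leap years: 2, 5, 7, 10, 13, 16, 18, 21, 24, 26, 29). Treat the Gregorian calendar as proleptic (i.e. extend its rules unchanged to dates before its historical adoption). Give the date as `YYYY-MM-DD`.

Julian Day Number of the source date = 2290797.
Converting JDN 2290797 to the Gregorian calendar gives 21 November 1559 CE.

1559-11-21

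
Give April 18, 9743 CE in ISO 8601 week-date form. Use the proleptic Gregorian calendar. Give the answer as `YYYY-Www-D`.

The weekday is Thursday (ISO weekday 4).
That Thursday belongs to ISO week 16 of ISO year 9743.

9743-W16-4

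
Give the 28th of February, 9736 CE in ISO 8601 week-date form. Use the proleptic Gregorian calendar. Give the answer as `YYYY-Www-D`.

The weekday is Tuesday (ISO weekday 2).
That Tuesday belongs to ISO week 9 of ISO year 9736.

9736-W09-2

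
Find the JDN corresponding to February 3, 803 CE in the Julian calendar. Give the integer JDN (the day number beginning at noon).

In the proleptic Gregorian calendar the same day is 7 February 803.
JDN 2400001 is 17 November 1858 CE (Gregorian), MJD 0; the target day is −385614 days from there, so JDN = 2014387.

2014387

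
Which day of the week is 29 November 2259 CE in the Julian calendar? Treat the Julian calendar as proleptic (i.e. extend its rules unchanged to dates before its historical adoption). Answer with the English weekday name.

Wednesday

Equivalently 14 December 2259 Gregorian, JDN 2546490.
JDN 2546490 mod 7 = 2, and JDN 0 was a Monday, so this is a Wednesday.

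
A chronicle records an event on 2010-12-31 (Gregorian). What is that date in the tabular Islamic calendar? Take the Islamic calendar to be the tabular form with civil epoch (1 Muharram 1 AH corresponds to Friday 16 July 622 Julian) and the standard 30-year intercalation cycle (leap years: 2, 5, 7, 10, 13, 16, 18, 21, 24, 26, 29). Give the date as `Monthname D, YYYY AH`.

Both dates share Julian Day Number 2455562; in the tabular Islamic calendar that is 24 Muharram 1432 AH.

Muharram 24, 1432 AH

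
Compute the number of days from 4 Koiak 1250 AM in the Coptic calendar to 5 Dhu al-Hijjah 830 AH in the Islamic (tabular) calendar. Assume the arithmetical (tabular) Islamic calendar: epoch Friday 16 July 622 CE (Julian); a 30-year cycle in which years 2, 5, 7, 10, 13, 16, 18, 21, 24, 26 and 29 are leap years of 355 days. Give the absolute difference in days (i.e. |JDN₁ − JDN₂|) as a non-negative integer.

38781

JDN of the first date = 2281320.
JDN of the second date = 2242539.
|2242539 − 2281320| = 38781.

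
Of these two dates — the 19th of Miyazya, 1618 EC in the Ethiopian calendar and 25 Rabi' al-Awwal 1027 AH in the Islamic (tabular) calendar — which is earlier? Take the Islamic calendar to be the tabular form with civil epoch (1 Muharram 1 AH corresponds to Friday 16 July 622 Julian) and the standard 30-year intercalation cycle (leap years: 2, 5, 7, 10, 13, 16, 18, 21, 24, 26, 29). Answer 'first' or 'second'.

The two dates have Julian Day Numbers 2315058 and 2312103 respectively.
Since 2312103 < 2315058, the second date comes first.

second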